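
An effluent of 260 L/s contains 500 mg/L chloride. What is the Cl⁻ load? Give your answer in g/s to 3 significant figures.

260 L/s = 0.26 m³/s.
Mass flux = Q·C = 0.26 m³/s × 500 g/m³ = 130 g/s.

130 g/s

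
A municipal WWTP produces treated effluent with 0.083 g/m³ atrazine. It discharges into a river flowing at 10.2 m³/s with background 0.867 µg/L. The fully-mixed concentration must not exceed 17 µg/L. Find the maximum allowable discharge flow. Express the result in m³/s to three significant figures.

0.867 µg/L = 0.000867 mg/L.
17 µg/L = 0.017 mg/L.
Mass balance at complete mixing: C_std·(Q_w + Q_r) = Q_w·C_e + Q_r·C_b.
Rearranging, Q_w = Q_r·(C_std − C_b)/(C_e − C_std) = 10.2·(0.017 − 0.000867) / (0.083 − 0.017) = 2.493 m³/s.

2.49 m³/s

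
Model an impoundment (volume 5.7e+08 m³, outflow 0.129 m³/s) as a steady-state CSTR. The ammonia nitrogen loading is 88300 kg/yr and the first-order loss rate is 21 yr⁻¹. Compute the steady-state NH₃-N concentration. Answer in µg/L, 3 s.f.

Outflow Q = 0.129 m³/s × 3.156e+07 s/yr = 4.071e+06 m³/yr.
Steady-state CSTR mass balance: W = Q·C + k·V·C, so C = W/(Q + kV).
Q + kV = 4.071e+06 + 21·5.7e+08 = 1.197e+10 m³/yr.
C = 88300/1.197e+10 = 7.374e-06 kg/m³ = 0.007374 mg/L = 7.374 µg/L.

7.37 µg/L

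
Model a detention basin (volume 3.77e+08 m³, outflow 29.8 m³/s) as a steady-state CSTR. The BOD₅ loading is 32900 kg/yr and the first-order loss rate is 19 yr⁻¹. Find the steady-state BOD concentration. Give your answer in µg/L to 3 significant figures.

Outflow Q = 29.8 m³/s × 3.156e+07 s/yr = 9.404e+08 m³/yr.
Steady-state CSTR mass balance: W = Q·C + k·V·C, so C = W/(Q + kV).
Q + kV = 9.404e+08 + 19·3.77e+08 = 8.103e+09 m³/yr.
C = 32900/8.103e+09 = 4.06e-06 kg/m³ = 0.00406 mg/L = 4.06 µg/L.

4.06 µg/L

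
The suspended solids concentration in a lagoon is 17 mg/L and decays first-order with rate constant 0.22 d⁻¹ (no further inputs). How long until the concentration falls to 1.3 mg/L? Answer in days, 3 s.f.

t = ln(C₀/C)/k = ln(17/1.3)/0.22 = 2.571/0.22 = 11.69 d.

11.7 d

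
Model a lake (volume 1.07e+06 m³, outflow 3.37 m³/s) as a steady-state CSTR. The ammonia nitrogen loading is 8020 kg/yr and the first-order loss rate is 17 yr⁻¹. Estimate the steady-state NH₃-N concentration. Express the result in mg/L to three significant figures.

Outflow Q = 3.37 m³/s × 3.156e+07 s/yr = 1.063e+08 m³/yr.
Steady-state CSTR mass balance: W = Q·C + k·V·C, so C = W/(Q + kV).
Q + kV = 1.063e+08 + 17·1.07e+06 = 1.245e+08 m³/yr.
C = 8020/1.245e+08 = 6.44e-05 kg/m³ = 0.0644 mg/L.

0.0644 mg/L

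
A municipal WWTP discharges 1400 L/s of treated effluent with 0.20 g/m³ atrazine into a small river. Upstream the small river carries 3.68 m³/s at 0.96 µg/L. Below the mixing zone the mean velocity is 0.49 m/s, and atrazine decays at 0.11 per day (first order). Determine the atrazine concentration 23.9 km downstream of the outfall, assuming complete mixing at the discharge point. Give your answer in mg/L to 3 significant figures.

0.0525 mg/L

1400 L/s = 1.4 m³/s.
0.96 µg/L = 0.00096 mg/L.
After complete mixing, C₀ = (1.4·0.2 + 3.68·0.00096) / 5.08 = 0.05581 mg/L.
Travel time t = 2.39e+04 m / 0.49 m/s = 4.878e+04 s = 0.5645 d.
C = 0.05581·exp(−0.11·0.5645) = 0.05581·0.9398 = 0.05245 mg/L.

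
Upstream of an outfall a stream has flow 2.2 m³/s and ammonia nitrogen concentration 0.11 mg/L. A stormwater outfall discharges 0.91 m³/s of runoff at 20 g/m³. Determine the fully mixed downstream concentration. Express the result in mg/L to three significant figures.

By mass balance at complete mixing, C = (0.91·20 + 2.2·0.11) / (0.91 + 2.2) = 18.44/3.11 = 5.93 mg/L.

5.93 mg/L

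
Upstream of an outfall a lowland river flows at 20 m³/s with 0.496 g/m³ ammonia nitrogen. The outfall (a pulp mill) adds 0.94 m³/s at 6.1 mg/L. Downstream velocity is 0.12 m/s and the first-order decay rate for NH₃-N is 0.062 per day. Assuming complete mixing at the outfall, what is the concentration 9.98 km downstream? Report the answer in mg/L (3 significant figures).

After complete mixing, C₀ = (0.94·6.1 + 20·0.496) / 20.94 = 0.7476 mg/L.
Travel time t = 9980 m / 0.12 m/s = 8.317e+04 s = 0.9626 d.
C = 0.7476·exp(−0.062·0.9626) = 0.7476·0.9421 = 0.7043 mg/L.

0.704 mg/L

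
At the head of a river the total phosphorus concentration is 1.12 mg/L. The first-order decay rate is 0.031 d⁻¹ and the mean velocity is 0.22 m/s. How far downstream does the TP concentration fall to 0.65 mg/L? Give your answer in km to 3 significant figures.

334 km

From C = C₀·e^(−kt), t = ln(C₀/C)/k = ln(1.12/0.65)/0.031 = 0.5441/0.031 = 17.55 d.
Distance = v·t = 0.22 m/s × 1.516e+06 s = 3.336e+05 m = 333.6 km.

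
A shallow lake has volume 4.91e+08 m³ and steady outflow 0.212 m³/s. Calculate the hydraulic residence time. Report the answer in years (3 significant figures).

Q = 0.212 m³/s × 3.156e+07 s/yr = 6.69e+06 m³/yr.
Hydraulic residence time τ = V/Q = 4.91e+08/6.69e+06 = 73.39 yr.

73.4 yr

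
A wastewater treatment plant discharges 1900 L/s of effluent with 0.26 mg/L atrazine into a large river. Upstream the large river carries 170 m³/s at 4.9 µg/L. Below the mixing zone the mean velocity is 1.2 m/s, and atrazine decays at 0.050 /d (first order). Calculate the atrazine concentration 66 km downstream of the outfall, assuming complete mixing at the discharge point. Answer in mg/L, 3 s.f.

1900 L/s = 1.9 m³/s.
4.9 µg/L = 0.0049 mg/L.
After complete mixing, C₀ = (1.9·0.26 + 170·0.0049) / 171.9 = 0.00772 mg/L.
Travel time t = 6.6e+04 m / 1.2 m/s = 5.5e+04 s = 0.6366 d.
C = 0.00772·exp(−0.050·0.6366) = 0.00772·0.9687 = 0.007478 mg/L.

0.00748 mg/L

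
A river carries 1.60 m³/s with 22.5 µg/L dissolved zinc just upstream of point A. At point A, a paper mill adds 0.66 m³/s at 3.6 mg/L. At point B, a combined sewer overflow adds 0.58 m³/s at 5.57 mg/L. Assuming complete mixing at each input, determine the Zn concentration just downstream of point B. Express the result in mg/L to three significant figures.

22.5 µg/L = 0.0225 mg/L.
After input A: C = (1.6·0.0225 + 0.66·3.6) / 2.26 = 1.067 mg/L.
After input B: C = (2.26·1.067 + 0.58·5.57) / 2.84 = 1.987 mg/L.

1.99 mg/L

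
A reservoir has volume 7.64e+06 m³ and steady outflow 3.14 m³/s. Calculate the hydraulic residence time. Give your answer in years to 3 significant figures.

Q = 3.14 m³/s × 3.156e+07 s/yr = 9.909e+07 m³/yr.
Hydraulic residence time τ = V/Q = 7.64e+06/9.909e+07 = 0.0771 yr.

0.0771 yr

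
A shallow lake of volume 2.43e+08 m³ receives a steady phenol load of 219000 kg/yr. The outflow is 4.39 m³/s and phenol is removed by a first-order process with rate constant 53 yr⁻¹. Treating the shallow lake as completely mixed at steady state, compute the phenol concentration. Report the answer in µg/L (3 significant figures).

Outflow Q = 4.39 m³/s × 3.156e+07 s/yr = 1.385e+08 m³/yr.
Steady-state CSTR mass balance: W = Q·C + k·V·C, so C = W/(Q + kV).
Q + kV = 1.385e+08 + 53·2.43e+08 = 1.302e+10 m³/yr.
C = 219000/1.302e+10 = 1.682e-05 kg/m³ = 0.01682 mg/L = 16.82 µg/L.

16.8 µg/L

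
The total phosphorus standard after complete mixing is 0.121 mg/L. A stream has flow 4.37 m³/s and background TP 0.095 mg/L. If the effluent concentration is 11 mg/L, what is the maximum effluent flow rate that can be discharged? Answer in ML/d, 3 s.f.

Mass balance at complete mixing: C_std·(Q_w + Q_r) = Q_w·C_e + Q_r·C_b.
Rearranging, Q_w = Q_r·(C_std − C_b)/(C_e − C_std) = 4.37·(0.121 − 0.095) / (11 − 0.121) = 0.01044 m³/s.
= 0.9024 ML/d.

0.902 ML/d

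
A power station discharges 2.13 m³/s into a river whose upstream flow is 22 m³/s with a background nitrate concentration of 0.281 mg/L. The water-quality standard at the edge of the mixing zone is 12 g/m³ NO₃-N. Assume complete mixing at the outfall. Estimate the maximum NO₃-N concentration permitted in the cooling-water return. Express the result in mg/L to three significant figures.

Mass balance: 12·24.13 = 2.13·Cₑ + 22·0.281.
Cₑ = (289.6 − 6.182) / 2.13 = 133 mg/L.

133 mg/L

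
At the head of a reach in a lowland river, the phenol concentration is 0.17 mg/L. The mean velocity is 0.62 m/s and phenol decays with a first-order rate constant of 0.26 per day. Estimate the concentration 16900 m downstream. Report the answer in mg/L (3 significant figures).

Travel time t = 16900 m / 0.62 m/s = 1.69e+04/0.62 = 2.726e+04 s = 0.3155 d.
First-order decay: C = 0.17·exp(−0.26·0.3155) = 0.17·0.9212 = 0.1566 mg/L.

0.157 mg/L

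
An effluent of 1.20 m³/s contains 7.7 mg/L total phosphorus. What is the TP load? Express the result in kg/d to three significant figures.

798 kg/d

Mass flux = Q·C = 1.2 m³/s × 7.7 g/m³ = 9.24 g/s.
= 9.24 g/s × 86.4 = 798.3 kg/d.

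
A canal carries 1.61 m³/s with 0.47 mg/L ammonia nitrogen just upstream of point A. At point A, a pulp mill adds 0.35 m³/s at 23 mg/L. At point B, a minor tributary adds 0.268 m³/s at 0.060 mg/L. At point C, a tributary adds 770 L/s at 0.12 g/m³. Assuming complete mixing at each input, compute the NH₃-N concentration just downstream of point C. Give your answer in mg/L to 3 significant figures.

After input A: C = (1.61·0.47 + 0.35·23) / 1.96 = 4.493 mg/L.
After input B: C = (1.96·4.493 + 0.268·0.06) / 2.228 = 3.96 mg/L.
770 L/s = 0.77 m³/s.
After input C: C = (2.228·3.96 + 0.77·0.12) / 2.998 = 2.974 mg/L.

2.97 mg/L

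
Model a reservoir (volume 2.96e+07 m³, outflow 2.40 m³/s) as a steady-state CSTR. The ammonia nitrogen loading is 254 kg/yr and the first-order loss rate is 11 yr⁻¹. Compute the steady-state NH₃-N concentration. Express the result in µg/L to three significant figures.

Outflow Q = 2.40 m³/s × 3.156e+07 s/yr = 7.574e+07 m³/yr.
Steady-state CSTR mass balance: W = Q·C + k·V·C, so C = W/(Q + kV).
Q + kV = 7.574e+07 + 11·2.96e+07 = 4.013e+08 m³/yr.
C = 254/4.013e+08 = 6.329e-07 kg/m³ = 0.0006329 mg/L = 0.6329 µg/L.

0.633 µg/L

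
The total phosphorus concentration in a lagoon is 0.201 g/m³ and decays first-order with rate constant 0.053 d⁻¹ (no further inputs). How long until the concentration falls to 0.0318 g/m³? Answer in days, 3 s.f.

t = ln(C₀/C)/k = ln(0.201/0.0318)/0.053 = 1.844/0.053 = 34.79 d.

34.8 d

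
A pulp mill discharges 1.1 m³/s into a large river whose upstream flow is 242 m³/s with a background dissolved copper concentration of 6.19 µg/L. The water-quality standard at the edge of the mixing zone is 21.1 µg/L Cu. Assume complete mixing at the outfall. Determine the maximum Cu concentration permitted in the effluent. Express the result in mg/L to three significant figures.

6.19 µg/L = 0.00619 mg/L.
21.1 µg/L = 0.0211 mg/L.
Mass balance: 0.0211·243.1 = 1.1·Cₑ + 242·0.00619.
Cₑ = (5.129 − 1.498) / 1.1 = 3.301 mg/L.

3.30 mg/L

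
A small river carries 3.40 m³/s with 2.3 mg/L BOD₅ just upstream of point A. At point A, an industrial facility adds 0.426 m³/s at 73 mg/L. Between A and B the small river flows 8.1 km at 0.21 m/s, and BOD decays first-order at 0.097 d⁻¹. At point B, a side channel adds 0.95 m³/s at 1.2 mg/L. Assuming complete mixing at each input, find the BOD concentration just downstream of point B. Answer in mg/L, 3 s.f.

8.04 mg/L

After input A: C = (3.4·2.3 + 0.426·73) / 3.826 = 10.17 mg/L.
Over the 8.1 km reach to input B (t = 3.857e+04 s = 0.4464 d), decay gives C = 10.17·exp(−0.097·0.4464) = 9.741 mg/L.
After input B: C = (3.826·9.741 + 0.95·1.2) / 4.776 = 8.042 mg/L.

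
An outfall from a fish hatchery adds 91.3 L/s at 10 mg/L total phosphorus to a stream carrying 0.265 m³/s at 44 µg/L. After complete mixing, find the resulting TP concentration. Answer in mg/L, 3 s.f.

91.3 L/s = 0.0913 m³/s.
44 µg/L = 0.044 mg/L.
Flow-weighted mixing gives C = (0.0913·10 + 0.265·0.044) / (0.0913 + 0.265) = 0.9247/0.3563 = 2.595 mg/L.

2.60 mg/L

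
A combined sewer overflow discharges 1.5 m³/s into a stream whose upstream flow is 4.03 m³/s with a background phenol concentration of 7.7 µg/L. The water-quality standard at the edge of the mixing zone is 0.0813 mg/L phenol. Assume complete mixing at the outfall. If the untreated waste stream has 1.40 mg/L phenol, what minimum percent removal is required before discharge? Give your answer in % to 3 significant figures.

7.7 µg/L = 0.0077 mg/L.
Mass balance: 0.0813·5.53 = 1.5·Cₑ + 4.03·0.0077.
Cₑ = (0.4496 − 0.03103) / 1.5 = 0.279 mg/L.
Required removal = 1 − 0.279/1.40 = 80.07 %.

80.1 %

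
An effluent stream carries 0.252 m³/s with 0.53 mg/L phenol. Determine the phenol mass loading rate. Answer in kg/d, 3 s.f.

11.5 kg/d

Mass flux = Q·C = 0.252 m³/s × 0.53 g/m³ = 0.1336 g/s.
= 0.1336 g/s × 86.4 = 11.54 kg/d.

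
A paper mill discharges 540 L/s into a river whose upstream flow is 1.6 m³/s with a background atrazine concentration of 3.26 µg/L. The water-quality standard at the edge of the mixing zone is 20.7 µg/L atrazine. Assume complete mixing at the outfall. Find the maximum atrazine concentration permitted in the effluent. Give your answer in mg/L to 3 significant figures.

0.0724 mg/L

540 L/s = 0.54 m³/s.
3.26 µg/L = 0.00326 mg/L.
20.7 µg/L = 0.0207 mg/L.
Mass balance: 0.0207·2.14 = 0.54·Cₑ + 1.6·0.00326.
Cₑ = (0.0443 − 0.005216) / 0.54 = 0.07237 mg/L.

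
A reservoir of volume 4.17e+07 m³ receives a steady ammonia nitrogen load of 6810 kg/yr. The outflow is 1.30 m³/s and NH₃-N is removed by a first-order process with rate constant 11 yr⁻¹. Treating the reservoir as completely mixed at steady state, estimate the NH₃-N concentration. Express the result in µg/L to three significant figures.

13.6 µg/L

Outflow Q = 1.30 m³/s × 3.156e+07 s/yr = 4.102e+07 m³/yr.
Steady-state CSTR mass balance: W = Q·C + k·V·C, so C = W/(Q + kV).
Q + kV = 4.102e+07 + 11·4.17e+07 = 4.997e+08 m³/yr.
C = 6810/4.997e+08 = 1.363e-05 kg/m³ = 0.01363 mg/L = 13.63 µg/L.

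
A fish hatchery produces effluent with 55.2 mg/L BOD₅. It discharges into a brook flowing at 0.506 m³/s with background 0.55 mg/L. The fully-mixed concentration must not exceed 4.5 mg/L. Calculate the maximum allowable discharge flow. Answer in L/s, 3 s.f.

39.4 L/s

Mass balance at complete mixing: C_std·(Q_w + Q_r) = Q_w·C_e + Q_r·C_b.
Rearranging, Q_w = Q_r·(C_std − C_b)/(C_e − C_std) = 0.506·(4.5 − 0.55) / (55.2 − 4.5) = 0.03942 m³/s.
= 39.42 L/s.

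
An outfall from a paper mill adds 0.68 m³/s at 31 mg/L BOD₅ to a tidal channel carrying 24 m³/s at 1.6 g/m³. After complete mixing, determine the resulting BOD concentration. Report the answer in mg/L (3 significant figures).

Conservation of mass across the mixing zone: C = (0.68·31 + 24·1.6) / (0.68 + 24) = 59.48/24.68 = 2.41 mg/L.

2.41 mg/L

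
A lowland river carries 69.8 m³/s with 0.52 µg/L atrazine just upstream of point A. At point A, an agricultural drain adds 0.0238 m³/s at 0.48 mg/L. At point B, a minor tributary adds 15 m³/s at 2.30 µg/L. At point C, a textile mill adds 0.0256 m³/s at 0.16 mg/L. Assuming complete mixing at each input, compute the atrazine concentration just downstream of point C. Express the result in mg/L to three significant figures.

0.52 µg/L = 0.00052 mg/L.
After input A: C = (69.8·0.00052 + 0.0238·0.48) / 69.82 = 0.0006834 mg/L.
2.30 µg/L = 0.0023 mg/L.
After input B: C = (69.82·0.0006834 + 15·0.0023) / 84.82 = 0.0009693 mg/L.
After input C: C = (84.82·0.0009693 + 0.0256·0.16) / 84.85 = 0.001017 mg/L.

0.00102 mg/L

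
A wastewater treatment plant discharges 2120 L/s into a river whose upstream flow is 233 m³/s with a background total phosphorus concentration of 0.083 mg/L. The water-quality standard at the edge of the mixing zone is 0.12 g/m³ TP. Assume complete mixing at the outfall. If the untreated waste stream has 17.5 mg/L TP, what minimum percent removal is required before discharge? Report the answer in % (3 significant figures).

76.1 %

2120 L/s = 2.12 m³/s.
Mass balance: 0.12·235.1 = 2.12·Cₑ + 233·0.083.
Cₑ = (28.21 − 19.34) / 2.12 = 4.187 mg/L.
Required removal = 1 − 4.187/17.5 = 76.08 %.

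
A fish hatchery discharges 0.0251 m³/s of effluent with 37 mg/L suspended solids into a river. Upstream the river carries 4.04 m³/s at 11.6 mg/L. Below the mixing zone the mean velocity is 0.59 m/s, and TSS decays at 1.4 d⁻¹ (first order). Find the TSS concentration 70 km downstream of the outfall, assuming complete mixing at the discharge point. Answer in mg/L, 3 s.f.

After complete mixing, C₀ = (0.0251·37 + 4.04·11.6) / 4.065 = 11.76 mg/L.
Travel time t = 7e+04 m / 0.59 m/s = 1.186e+05 s = 1.373 d.
C = 11.76·exp(−1.4·1.373) = 11.76·0.1462 = 1.719 mg/L.

1.72 mg/L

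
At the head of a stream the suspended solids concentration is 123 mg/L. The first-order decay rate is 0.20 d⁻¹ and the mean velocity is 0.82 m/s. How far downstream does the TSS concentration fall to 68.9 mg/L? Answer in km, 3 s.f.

205 km

From C = C₀·e^(−kt), t = ln(C₀/C)/k = ln(123/68.9)/0.20 = 0.5795/0.20 = 2.898 d.
Distance = v·t = 0.82 m/s × 2.504e+05 s = 2.053e+05 m = 205.3 km.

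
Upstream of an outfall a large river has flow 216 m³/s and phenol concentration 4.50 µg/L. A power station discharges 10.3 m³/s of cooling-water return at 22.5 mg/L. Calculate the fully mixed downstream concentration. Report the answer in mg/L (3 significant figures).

4.50 µg/L = 0.0045 mg/L.
Flow-weighted mixing gives C = (10.3·22.5 + 216·0.0045) / (10.3 + 216) = 232.7/226.3 = 1.028 mg/L.

1.03 mg/L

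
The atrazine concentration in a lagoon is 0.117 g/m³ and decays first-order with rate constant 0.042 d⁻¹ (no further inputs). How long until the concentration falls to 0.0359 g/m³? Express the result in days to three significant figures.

28.1 d

t = ln(C₀/C)/k = ln(0.117/0.0359)/0.042 = 1.181/0.042 = 28.13 d.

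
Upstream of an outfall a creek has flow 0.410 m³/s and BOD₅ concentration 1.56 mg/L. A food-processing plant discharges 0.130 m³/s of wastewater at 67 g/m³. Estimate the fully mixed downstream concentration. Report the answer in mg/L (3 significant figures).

Conservation of mass across the mixing zone: C = (0.13·67 + 0.41·1.56) / (0.13 + 0.41) = 9.35/0.54 = 17.31 mg/L.

17.3 mg/L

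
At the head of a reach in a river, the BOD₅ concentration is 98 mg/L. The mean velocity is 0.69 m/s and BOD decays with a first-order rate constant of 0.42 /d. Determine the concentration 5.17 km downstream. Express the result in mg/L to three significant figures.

Travel time t = 5.17 km / 0.69 m/s = 5170/0.69 = 7493 s = 0.08672 d.
First-order decay: C = 98·exp(−0.42·0.08672) = 98·0.9642 = 94.49 mg/L.

94.5 mg/L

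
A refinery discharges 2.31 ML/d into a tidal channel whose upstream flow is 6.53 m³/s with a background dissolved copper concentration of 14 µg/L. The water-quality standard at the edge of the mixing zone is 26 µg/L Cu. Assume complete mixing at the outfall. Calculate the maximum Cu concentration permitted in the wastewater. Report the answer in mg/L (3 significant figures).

2.31 ML/d = 0.02674 m³/s.
14 µg/L = 0.014 mg/L.
26 µg/L = 0.026 mg/L.
Mass balance: 0.026·6.557 = 0.02674·Cₑ + 6.53·0.014.
Cₑ = (0.1705 − 0.09142) / 0.02674 = 2.957 mg/L.

2.96 mg/L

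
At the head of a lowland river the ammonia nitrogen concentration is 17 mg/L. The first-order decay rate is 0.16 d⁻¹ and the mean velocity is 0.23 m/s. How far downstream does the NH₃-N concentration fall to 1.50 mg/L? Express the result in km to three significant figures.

302 km

From C = C₀·e^(−kt), t = ln(C₀/C)/k = ln(17/1.50)/0.16 = 2.428/0.16 = 15.17 d.
Distance = v·t = 0.23 m/s × 1.311e+06 s = 3.015e+05 m = 301.5 km.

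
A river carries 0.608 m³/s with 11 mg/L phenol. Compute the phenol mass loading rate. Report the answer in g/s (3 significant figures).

Mass flux = Q·C = 0.608 m³/s × 11 g/m³ = 6.688 g/s.

6.69 g/s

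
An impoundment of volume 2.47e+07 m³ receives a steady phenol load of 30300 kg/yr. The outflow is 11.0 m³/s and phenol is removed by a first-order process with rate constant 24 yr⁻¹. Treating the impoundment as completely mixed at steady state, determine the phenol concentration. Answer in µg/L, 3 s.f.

32.2 µg/L

Outflow Q = 11.0 m³/s × 3.156e+07 s/yr = 3.471e+08 m³/yr.
Steady-state CSTR mass balance: W = Q·C + k·V·C, so C = W/(Q + kV).
Q + kV = 3.471e+08 + 24·2.47e+07 = 9.399e+08 m³/yr.
C = 30300/9.399e+08 = 3.224e-05 kg/m³ = 0.03224 mg/L = 32.24 µg/L.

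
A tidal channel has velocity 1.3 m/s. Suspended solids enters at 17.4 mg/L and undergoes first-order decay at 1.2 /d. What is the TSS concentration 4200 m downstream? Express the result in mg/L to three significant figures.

16.6 mg/L

Travel time t = 4200 m / 1.3 m/s = 4200/1.3 = 3231 s = 0.03739 d.
First-order decay: C = 17.4·exp(−1.2·0.03739) = 17.4·0.9561 = 16.64 mg/L.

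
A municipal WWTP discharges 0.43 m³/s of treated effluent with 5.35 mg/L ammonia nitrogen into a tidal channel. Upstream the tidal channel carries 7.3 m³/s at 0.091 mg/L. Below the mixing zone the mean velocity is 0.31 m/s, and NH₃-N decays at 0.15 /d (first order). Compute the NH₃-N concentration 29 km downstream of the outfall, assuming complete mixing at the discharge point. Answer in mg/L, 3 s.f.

0.326 mg/L

After complete mixing, C₀ = (0.43·5.35 + 7.3·0.091) / 7.73 = 0.3835 mg/L.
Travel time t = 2.9e+04 m / 0.31 m/s = 9.355e+04 s = 1.083 d.
C = 0.3835·exp(−0.15·1.083) = 0.3835·0.8501 = 0.326 mg/L.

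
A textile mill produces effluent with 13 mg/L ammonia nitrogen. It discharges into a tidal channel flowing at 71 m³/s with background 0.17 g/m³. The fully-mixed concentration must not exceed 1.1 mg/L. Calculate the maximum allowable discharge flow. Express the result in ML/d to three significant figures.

479 ML/d

Mass balance at complete mixing: C_std·(Q_w + Q_r) = Q_w·C_e + Q_r·C_b.
Rearranging, Q_w = Q_r·(C_std − C_b)/(C_e − C_std) = 71·(1.1 − 0.17) / (13 − 1.1) = 5.549 m³/s.
= 479.4 ML/d.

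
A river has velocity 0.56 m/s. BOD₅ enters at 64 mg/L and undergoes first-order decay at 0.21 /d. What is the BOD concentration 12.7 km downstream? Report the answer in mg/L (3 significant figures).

60.6 mg/L

Travel time t = 12.7 km / 0.56 m/s = 1.27e+04/0.56 = 2.268e+04 s = 0.2625 d.
First-order decay: C = 64·exp(−0.21·0.2625) = 64·0.9464 = 60.57 mg/L.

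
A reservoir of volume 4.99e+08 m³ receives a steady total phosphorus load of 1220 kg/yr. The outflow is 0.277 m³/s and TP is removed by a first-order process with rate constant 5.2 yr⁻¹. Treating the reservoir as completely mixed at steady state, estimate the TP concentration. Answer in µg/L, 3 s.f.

0.469 µg/L

Outflow Q = 0.277 m³/s × 3.156e+07 s/yr = 8.741e+06 m³/yr.
Steady-state CSTR mass balance: W = Q·C + k·V·C, so C = W/(Q + kV).
Q + kV = 8.741e+06 + 5.2·4.99e+08 = 2.604e+09 m³/yr.
C = 1220/2.604e+09 = 4.686e-07 kg/m³ = 0.0004686 mg/L = 0.4686 µg/L.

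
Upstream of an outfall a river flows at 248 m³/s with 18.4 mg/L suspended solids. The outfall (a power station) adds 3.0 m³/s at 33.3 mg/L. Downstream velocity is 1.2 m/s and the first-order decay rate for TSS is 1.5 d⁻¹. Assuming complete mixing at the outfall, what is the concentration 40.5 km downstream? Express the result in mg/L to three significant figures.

After complete mixing, C₀ = (3·33.3 + 248·18.4) / 251 = 18.58 mg/L.
Travel time t = 4.05e+04 m / 1.2 m/s = 3.375e+04 s = 0.3906 d.
C = 18.58·exp(−1.5·0.3906) = 18.58·0.5566 = 10.34 mg/L.

10.3 mg/L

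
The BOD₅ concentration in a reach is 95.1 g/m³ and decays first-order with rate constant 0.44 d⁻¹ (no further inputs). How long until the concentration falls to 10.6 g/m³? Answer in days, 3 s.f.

t = ln(C₀/C)/k = ln(95.1/10.6)/0.44 = 2.194/0.44 = 4.987 d.

4.99 d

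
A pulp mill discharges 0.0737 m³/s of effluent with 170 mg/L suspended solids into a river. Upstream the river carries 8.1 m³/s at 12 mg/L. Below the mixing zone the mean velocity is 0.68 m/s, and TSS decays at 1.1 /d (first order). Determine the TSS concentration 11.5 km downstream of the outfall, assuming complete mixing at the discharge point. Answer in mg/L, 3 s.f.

10.8 mg/L

After complete mixing, C₀ = (0.0737·170 + 8.1·12) / 8.174 = 13.42 mg/L.
Travel time t = 1.15e+04 m / 0.68 m/s = 1.691e+04 s = 0.1957 d.
C = 13.42·exp(−1.1·0.1957) = 13.42·0.8063 = 10.82 mg/L.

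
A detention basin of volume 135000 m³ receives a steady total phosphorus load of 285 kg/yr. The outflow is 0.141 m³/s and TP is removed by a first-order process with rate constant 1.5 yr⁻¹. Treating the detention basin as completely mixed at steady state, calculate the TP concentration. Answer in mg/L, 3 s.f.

Outflow Q = 0.141 m³/s × 3.156e+07 s/yr = 4.45e+06 m³/yr.
Steady-state CSTR mass balance: W = Q·C + k·V·C, so C = W/(Q + kV).
Q + kV = 4.45e+06 + 1.5·135000 = 4.652e+06 m³/yr.
C = 285/4.652e+06 = 6.126e-05 kg/m³ = 0.06126 mg/L.

0.0613 mg/L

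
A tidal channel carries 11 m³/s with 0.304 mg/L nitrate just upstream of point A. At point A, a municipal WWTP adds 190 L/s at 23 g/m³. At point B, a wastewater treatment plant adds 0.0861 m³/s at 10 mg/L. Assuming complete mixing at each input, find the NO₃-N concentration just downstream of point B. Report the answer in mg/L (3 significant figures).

0.760 mg/L

190 L/s = 0.19 m³/s.
After input A: C = (11·0.304 + 0.19·23) / 11.19 = 0.6894 mg/L.
After input B: C = (11.19·0.6894 + 0.0861·10) / 11.28 = 0.7605 mg/L.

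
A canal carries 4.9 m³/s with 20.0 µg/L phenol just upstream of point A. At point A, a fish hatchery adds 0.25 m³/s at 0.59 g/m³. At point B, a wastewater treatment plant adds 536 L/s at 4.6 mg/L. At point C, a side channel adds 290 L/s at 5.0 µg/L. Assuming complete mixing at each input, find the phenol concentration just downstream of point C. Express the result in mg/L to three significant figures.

20.0 µg/L = 0.02 mg/L.
After input A: C = (4.9·0.02 + 0.25·0.59) / 5.15 = 0.04767 mg/L.
536 L/s = 0.536 m³/s.
After input B: C = (5.15·0.04767 + 0.536·4.6) / 5.686 = 0.4768 mg/L.
290 L/s = 0.29 m³/s.
5.0 µg/L = 0.005 mg/L.
After input C: C = (5.686·0.4768 + 0.29·0.005) / 5.976 = 0.4539 mg/L.

0.454 mg/L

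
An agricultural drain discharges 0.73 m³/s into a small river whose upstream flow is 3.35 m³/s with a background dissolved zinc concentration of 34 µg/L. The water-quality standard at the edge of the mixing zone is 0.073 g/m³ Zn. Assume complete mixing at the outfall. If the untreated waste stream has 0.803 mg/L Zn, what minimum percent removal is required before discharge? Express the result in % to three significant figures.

68.6 %

34 µg/L = 0.034 mg/L.
Mass balance: 0.073·4.08 = 0.73·Cₑ + 3.35·0.034.
Cₑ = (0.2978 − 0.1139) / 0.73 = 0.252 mg/L.
Required removal = 1 − 0.252/0.803 = 68.62 %.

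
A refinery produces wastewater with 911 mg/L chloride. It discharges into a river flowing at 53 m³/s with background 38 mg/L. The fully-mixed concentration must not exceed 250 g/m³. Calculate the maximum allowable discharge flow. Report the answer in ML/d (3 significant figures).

Mass balance at complete mixing: C_std·(Q_w + Q_r) = Q_w·C_e + Q_r·C_b.
Rearranging, Q_w = Q_r·(C_std − C_b)/(C_e − C_std) = 53·(250 − 38) / (911 − 250) = 17 m³/s.
= 1469 ML/d.

1470 ML/d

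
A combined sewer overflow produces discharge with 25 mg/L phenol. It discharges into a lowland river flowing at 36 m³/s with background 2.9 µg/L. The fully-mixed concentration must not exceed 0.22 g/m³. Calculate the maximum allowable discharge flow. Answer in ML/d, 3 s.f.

2.9 µg/L = 0.0029 mg/L.
Mass balance at complete mixing: C_std·(Q_w + Q_r) = Q_w·C_e + Q_r·C_b.
Rearranging, Q_w = Q_r·(C_std − C_b)/(C_e − C_std) = 36·(0.22 − 0.0029) / (25 − 0.22) = 0.3154 m³/s.
= 27.25 ML/d.

27.3 ML/d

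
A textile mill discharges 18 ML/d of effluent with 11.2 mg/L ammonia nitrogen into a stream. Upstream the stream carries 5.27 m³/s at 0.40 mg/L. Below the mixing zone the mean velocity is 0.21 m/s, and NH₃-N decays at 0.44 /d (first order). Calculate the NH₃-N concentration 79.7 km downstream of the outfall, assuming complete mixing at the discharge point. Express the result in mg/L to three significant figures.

18 ML/d = 0.2083 m³/s.
After complete mixing, C₀ = (0.2083·11.2 + 5.27·0.4) / 5.478 = 0.8107 mg/L.
Travel time t = 7.97e+04 m / 0.21 m/s = 3.795e+05 s = 4.393 d.
C = 0.8107·exp(−0.44·4.393) = 0.8107·0.1447 = 0.1173 mg/L.

0.117 mg/L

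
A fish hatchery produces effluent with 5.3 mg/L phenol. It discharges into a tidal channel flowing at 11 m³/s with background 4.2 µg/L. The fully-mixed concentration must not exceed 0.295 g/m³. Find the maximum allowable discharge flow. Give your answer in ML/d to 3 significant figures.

55.2 ML/d

4.2 µg/L = 0.0042 mg/L.
Mass balance at complete mixing: C_std·(Q_w + Q_r) = Q_w·C_e + Q_r·C_b.
Rearranging, Q_w = Q_r·(C_std − C_b)/(C_e − C_std) = 11·(0.295 − 0.0042) / (5.3 − 0.295) = 0.6391 m³/s.
= 55.22 ML/d.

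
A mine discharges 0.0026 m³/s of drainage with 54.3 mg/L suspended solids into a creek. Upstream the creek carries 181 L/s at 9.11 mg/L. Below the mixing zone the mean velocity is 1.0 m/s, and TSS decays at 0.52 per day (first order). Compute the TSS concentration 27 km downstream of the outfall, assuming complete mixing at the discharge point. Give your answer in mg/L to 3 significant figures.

8.29 mg/L

181 L/s = 0.181 m³/s.
After complete mixing, C₀ = (0.0026·54.3 + 0.181·9.11) / 0.1836 = 9.75 mg/L.
Travel time t = 2.7e+04 m / 1.0 m/s = 2.7e+04 s = 0.3125 d.
C = 9.75·exp(−0.52·0.3125) = 9.75·0.85 = 8.288 mg/L.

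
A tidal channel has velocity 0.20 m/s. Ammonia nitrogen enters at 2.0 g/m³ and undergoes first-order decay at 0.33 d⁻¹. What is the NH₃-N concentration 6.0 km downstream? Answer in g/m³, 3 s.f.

Travel time t = 6.0 km / 0.20 m/s = 6000/0.20 = 3e+04 s = 0.3472 d.
First-order decay: C = 2.0·exp(−0.33·0.3472) = 2.0·0.8917 = 1.783 g/m³.

1.78 g/m³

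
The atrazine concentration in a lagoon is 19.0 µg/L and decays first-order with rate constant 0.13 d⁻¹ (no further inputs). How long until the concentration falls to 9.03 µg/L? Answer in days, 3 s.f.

t = ln(C₀/C)/k = ln(19.0/9.03)/0.13 = 0.7439/0.13 = 5.722 d.

5.72 d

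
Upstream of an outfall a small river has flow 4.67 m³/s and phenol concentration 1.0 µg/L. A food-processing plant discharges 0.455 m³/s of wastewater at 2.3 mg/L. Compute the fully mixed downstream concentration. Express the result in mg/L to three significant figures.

0.205 mg/L

1.0 µg/L = 0.001 mg/L.
Conservation of mass across the mixing zone: C = (0.455·2.3 + 4.67·0.001) / (0.455 + 4.67) = 1.051/5.125 = 0.2051 mg/L.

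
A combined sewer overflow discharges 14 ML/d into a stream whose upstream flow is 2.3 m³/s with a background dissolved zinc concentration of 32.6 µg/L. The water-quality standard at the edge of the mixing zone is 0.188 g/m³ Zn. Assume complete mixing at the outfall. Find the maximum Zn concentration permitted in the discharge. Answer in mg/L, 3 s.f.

2.39 mg/L

14 ML/d = 0.162 m³/s.
32.6 µg/L = 0.0326 mg/L.
Mass balance: 0.188·2.462 = 0.162·Cₑ + 2.3·0.0326.
Cₑ = (0.4629 − 0.07498) / 0.162 = 2.394 mg/L.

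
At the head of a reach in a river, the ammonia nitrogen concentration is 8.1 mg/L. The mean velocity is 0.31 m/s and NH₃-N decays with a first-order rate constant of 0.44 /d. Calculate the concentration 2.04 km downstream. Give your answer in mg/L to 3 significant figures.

Travel time t = 2.04 km / 0.31 m/s = 2040/0.31 = 6581 s = 0.07616 d.
First-order decay: C = 8.1·exp(−0.44·0.07616) = 8.1·0.967 = 7.833 mg/L.

7.83 mg/L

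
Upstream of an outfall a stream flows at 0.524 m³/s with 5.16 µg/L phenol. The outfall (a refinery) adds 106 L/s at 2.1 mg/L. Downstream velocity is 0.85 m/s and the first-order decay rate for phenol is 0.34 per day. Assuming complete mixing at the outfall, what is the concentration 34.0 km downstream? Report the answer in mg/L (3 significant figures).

0.306 mg/L

106 L/s = 0.106 m³/s.
5.16 µg/L = 0.00516 mg/L.
After complete mixing, C₀ = (0.106·2.1 + 0.524·0.00516) / 0.63 = 0.3576 mg/L.
Travel time t = 3.4e+04 m / 0.85 m/s = 4e+04 s = 0.463 d.
C = 0.3576·exp(−0.34·0.463) = 0.3576·0.8544 = 0.3055 mg/L.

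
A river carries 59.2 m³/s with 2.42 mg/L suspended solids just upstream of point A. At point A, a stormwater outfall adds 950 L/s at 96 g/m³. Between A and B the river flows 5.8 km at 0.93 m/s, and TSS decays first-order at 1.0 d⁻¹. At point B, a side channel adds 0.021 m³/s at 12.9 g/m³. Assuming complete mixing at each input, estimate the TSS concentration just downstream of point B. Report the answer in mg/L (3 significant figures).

3.63 mg/L

950 L/s = 0.95 m³/s.
After input A: C = (59.2·2.42 + 0.95·96) / 60.15 = 3.898 mg/L.
Over the 5.8 km reach to input B (t = 6237 s = 0.07218 d), decay gives C = 3.898·exp(−1.0·0.07218) = 3.627 mg/L.
After input B: C = (60.15·3.627 + 0.021·12.9) / 60.17 = 3.63 mg/L.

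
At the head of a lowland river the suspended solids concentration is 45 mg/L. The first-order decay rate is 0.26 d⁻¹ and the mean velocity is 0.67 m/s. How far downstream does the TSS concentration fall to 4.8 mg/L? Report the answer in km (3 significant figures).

From C = C₀·e^(−kt), t = ln(C₀/C)/k = ln(45/4.8)/0.26 = 2.238/0.26 = 8.608 d.
Distance = v·t = 0.67 m/s × 7.437e+05 s = 4.983e+05 m = 498.3 km.

498 km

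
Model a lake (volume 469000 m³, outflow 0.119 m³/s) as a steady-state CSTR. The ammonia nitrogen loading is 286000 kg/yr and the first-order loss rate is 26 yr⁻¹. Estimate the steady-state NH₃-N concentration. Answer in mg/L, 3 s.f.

17.9 mg/L

Outflow Q = 0.119 m³/s × 3.156e+07 s/yr = 3.755e+06 m³/yr.
Steady-state CSTR mass balance: W = Q·C + k·V·C, so C = W/(Q + kV).
Q + kV = 3.755e+06 + 26·469000 = 1.595e+07 m³/yr.
C = 286000/1.595e+07 = 0.01793 kg/m³ = 17.93 mg/L.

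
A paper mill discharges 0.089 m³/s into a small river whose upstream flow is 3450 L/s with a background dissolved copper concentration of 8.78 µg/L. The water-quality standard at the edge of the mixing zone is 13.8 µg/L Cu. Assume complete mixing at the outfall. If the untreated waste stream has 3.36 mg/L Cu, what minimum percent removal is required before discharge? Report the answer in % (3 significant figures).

93.8 %

3450 L/s = 3.45 m³/s.
8.78 µg/L = 0.00878 mg/L.
13.8 µg/L = 0.0138 mg/L.
Mass balance: 0.0138·3.539 = 0.089·Cₑ + 3.45·0.00878.
Cₑ = (0.04884 − 0.03029) / 0.089 = 0.2084 mg/L.
Required removal = 1 − 0.2084/3.36 = 93.8 %.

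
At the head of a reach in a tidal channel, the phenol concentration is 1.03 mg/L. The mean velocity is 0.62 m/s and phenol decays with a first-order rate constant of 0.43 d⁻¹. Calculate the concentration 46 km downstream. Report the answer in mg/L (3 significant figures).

Travel time t = 46 km / 0.62 m/s = 4.6e+04/0.62 = 7.419e+04 s = 0.8587 d.
First-order decay: C = 1.03·exp(−0.43·0.8587) = 1.03·0.6913 = 0.712 mg/L.

0.712 mg/L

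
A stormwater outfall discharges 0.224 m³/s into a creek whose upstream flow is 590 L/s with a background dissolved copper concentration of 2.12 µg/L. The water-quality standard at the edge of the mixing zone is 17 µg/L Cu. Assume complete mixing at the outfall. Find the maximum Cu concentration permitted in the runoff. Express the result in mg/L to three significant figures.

590 L/s = 0.59 m³/s.
2.12 µg/L = 0.00212 mg/L.
17 µg/L = 0.017 mg/L.
Mass balance: 0.017·0.814 = 0.224·Cₑ + 0.59·0.00212.
Cₑ = (0.01384 − 0.001251) / 0.224 = 0.05619 mg/L.

0.0562 mg/L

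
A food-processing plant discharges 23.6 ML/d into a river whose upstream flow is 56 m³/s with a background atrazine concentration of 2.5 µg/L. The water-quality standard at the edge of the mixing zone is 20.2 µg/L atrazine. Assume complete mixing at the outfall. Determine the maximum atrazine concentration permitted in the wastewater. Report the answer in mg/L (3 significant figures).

3.65 mg/L

23.6 ML/d = 0.2731 m³/s.
2.5 µg/L = 0.0025 mg/L.
20.2 µg/L = 0.0202 mg/L.
Mass balance: 0.0202·56.27 = 0.2731·Cₑ + 56·0.0025.
Cₑ = (1.137 − 0.14) / 0.2731 = 3.649 mg/L.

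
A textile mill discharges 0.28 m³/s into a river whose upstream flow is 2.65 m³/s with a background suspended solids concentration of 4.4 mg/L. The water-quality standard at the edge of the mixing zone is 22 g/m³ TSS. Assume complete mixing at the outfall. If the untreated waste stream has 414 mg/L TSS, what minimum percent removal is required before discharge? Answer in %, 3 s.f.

Mass balance: 22·2.93 = 0.28·Cₑ + 2.65·4.4.
Cₑ = (64.46 − 11.66) / 0.28 = 188.6 mg/L.
Required removal = 1 − 188.6/414 = 54.45 %.

54.5 %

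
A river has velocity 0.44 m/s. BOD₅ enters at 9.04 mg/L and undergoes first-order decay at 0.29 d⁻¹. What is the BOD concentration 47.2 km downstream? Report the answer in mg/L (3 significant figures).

Travel time t = 47.2 km / 0.44 m/s = 4.72e+04/0.44 = 1.073e+05 s = 1.242 d.
First-order decay: C = 9.04·exp(−0.29·1.242) = 9.04·0.6976 = 6.307 mg/L.

6.31 mg/L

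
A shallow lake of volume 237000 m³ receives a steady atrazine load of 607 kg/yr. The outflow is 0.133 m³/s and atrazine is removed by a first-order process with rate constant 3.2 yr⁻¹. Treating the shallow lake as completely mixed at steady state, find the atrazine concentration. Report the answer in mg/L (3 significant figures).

Outflow Q = 0.133 m³/s × 3.156e+07 s/yr = 4.197e+06 m³/yr.
Steady-state CSTR mass balance: W = Q·C + k·V·C, so C = W/(Q + kV).
Q + kV = 4.197e+06 + 3.2·237000 = 4.956e+06 m³/yr.
C = 607/4.956e+06 = 0.0001225 kg/m³ = 0.1225 mg/L.

0.122 mg/L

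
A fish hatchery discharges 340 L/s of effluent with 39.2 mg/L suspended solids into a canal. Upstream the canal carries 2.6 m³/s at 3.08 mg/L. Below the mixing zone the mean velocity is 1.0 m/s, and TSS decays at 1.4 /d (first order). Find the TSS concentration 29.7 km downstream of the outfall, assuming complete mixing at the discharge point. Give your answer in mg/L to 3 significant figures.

4.48 mg/L

340 L/s = 0.34 m³/s.
After complete mixing, C₀ = (0.34·39.2 + 2.6·3.08) / 2.94 = 7.257 mg/L.
Travel time t = 2.97e+04 m / 1.0 m/s = 2.97e+04 s = 0.3438 d.
C = 7.257·exp(−1.4·0.3438) = 7.257·0.618 = 4.485 mg/L.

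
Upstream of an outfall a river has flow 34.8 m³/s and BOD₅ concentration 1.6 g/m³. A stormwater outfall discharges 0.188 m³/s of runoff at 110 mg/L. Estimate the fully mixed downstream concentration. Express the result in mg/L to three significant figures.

By mass balance at complete mixing, C = (0.188·110 + 34.8·1.6) / (0.188 + 34.8) = 76.36/34.99 = 2.182 mg/L.

2.18 mg/L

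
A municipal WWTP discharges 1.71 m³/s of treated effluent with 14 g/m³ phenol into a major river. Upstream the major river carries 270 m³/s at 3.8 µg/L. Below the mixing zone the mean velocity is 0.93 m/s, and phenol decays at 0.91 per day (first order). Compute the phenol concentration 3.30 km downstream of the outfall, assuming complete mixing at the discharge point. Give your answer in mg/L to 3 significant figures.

3.8 µg/L = 0.0038 mg/L.
After complete mixing, C₀ = (1.71·14 + 270·0.0038) / 271.7 = 0.09188 mg/L.
Travel time t = 3300 m / 0.93 m/s = 3548 s = 0.04107 d.
C = 0.09188·exp(−0.91·0.04107) = 0.09188·0.9633 = 0.08851 mg/L.

0.0885 mg/L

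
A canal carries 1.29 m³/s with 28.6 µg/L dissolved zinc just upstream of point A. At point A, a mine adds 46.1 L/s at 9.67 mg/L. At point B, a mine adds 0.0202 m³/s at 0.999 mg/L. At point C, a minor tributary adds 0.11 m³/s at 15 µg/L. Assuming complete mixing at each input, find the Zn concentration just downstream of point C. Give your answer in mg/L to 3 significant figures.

0.344 mg/L

28.6 µg/L = 0.0286 mg/L.
46.1 L/s = 0.0461 m³/s.
After input A: C = (1.29·0.0286 + 0.0461·9.67) / 1.336 = 0.3613 mg/L.
After input B: C = (1.336·0.3613 + 0.0202·0.999) / 1.356 = 0.3708 mg/L.
15 µg/L = 0.015 mg/L.
After input C: C = (1.356·0.3708 + 0.11·0.015) / 1.466 = 0.3441 mg/L.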